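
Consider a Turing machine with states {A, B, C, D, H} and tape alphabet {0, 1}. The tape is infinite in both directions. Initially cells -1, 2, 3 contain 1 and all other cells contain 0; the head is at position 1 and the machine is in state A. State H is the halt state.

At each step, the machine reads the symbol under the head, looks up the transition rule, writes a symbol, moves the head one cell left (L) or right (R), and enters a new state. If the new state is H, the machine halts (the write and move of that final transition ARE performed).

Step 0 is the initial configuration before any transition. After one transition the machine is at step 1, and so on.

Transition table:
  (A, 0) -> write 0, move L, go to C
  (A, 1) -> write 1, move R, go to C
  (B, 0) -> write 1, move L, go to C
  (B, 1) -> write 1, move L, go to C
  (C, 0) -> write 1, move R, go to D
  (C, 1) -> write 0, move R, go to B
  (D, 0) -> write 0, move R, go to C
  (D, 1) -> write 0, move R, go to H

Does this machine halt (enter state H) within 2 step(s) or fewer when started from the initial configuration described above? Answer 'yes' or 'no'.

Step 1: in state A at pos 1, read 0 -> (A,0)->write 0,move L,goto C. Now: state=C, head=0, tape[-2..4]=0100110 (head:   ^)
Step 2: in state C at pos 0, read 0 -> (C,0)->write 1,move R,goto D. Now: state=D, head=1, tape[-2..4]=0110110 (head:    ^)
After 2 step(s): state = D (not H) -> not halted within 2 -> no

Answer: no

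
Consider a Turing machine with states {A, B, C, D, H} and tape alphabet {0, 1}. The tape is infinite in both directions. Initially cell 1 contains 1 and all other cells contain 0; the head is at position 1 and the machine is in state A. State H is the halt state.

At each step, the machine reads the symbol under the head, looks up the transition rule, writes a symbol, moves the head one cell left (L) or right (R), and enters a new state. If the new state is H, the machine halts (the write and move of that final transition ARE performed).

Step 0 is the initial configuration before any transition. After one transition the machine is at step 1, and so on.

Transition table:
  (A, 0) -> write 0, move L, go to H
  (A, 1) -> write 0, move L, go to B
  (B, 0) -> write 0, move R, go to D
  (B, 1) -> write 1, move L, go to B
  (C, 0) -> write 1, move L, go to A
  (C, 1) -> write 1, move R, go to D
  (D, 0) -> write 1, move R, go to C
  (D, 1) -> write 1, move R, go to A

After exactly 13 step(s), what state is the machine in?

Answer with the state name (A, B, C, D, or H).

Answer: B

Derivation:
Step 1: in state A at pos 1, read 1 -> (A,1)->write 0,move L,goto B. Now: state=B, head=0, tape[-1..2]=0000 (head:  ^)
Step 2: in state B at pos 0, read 0 -> (B,0)->write 0,move R,goto D. Now: state=D, head=1, tape[-1..2]=0000 (head:   ^)
Step 3: in state D at pos 1, read 0 -> (D,0)->write 1,move R,goto C. Now: state=C, head=2, tape[-1..3]=00100 (head:    ^)
Step 4: in state C at pos 2, read 0 -> (C,0)->write 1,move L,goto A. Now: state=A, head=1, tape[-1..3]=00110 (head:   ^)
Step 5: in state A at pos 1, read 1 -> (A,1)->write 0,move L,goto B. Now: state=B, head=0, tape[-1..3]=00010 (head:  ^)
Step 6: in state B at pos 0, read 0 -> (B,0)->write 0,move R,goto D. Now: state=D, head=1, tape[-1..3]=00010 (head:   ^)
Step 7: in state D at pos 1, read 0 -> (D,0)->write 1,move R,goto C. Now: state=C, head=2, tape[-1..3]=00110 (head:    ^)
Step 8: in state C at pos 2, read 1 -> (C,1)->write 1,move R,goto D. Now: state=D, head=3, tape[-1..4]=001100 (head:     ^)
Step 9: in state D at pos 3, read 0 -> (D,0)->write 1,move R,goto C. Now: state=C, head=4, tape[-1..5]=0011100 (head:      ^)
Step 10: in state C at pos 4, read 0 -> (C,0)->write 1,move L,goto A. Now: state=A, head=3, tape[-1..5]=0011110 (head:     ^)
Step 11: in state A at pos 3, read 1 -> (A,1)->write 0,move L,goto B. Now: state=B, head=2, tape[-1..5]=0011010 (head:    ^)
Step 12: in state B at pos 2, read 1 -> (B,1)->write 1,move L,goto B. Now: state=B, head=1, tape[-1..5]=0011010 (head:   ^)
Step 13: in state B at pos 1, read 1 -> (B,1)->write 1,move L,goto B. Now: state=B, head=0, tape[-1..5]=0011010 (head:  ^)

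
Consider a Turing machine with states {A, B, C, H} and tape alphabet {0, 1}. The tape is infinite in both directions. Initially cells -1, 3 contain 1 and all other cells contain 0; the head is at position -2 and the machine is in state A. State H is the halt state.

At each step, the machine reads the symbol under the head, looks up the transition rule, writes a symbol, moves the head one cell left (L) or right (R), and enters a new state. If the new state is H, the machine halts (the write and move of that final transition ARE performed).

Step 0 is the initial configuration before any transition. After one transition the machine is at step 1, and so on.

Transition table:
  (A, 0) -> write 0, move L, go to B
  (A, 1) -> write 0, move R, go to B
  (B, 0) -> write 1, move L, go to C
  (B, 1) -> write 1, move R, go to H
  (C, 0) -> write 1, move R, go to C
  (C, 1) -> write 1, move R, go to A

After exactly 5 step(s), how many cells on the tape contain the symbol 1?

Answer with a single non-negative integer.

Answer: 4

Derivation:
Step 1: in state A at pos -2, read 0 -> (A,0)->write 0,move L,goto B. Now: state=B, head=-3, tape[-4..4]=000100010 (head:  ^)
Step 2: in state B at pos -3, read 0 -> (B,0)->write 1,move L,goto C. Now: state=C, head=-4, tape[-5..4]=0010100010 (head:  ^)
Step 3: in state C at pos -4, read 0 -> (C,0)->write 1,move R,goto C. Now: state=C, head=-3, tape[-5..4]=0110100010 (head:   ^)
Step 4: in state C at pos -3, read 1 -> (C,1)->write 1,move R,goto A. Now: state=A, head=-2, tape[-5..4]=0110100010 (head:    ^)
Step 5: in state A at pos -2, read 0 -> (A,0)->write 0,move L,goto B. Now: state=B, head=-3, tape[-5..4]=0110100010 (head:   ^)
Cells containing 1 after step 5: {-4, -3, -1, 3} -> 4 cell(s)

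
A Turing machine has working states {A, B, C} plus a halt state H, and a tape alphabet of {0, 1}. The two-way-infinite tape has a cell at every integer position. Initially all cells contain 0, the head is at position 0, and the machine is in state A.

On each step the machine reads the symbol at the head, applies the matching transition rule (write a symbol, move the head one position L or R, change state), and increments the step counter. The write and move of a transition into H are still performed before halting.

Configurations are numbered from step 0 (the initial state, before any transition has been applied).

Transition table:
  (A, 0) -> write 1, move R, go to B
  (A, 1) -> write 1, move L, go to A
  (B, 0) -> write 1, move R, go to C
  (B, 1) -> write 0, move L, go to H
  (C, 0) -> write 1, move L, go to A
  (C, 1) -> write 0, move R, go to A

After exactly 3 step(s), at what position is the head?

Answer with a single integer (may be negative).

Answer: 1

Derivation:
Step 1: in state A at pos 0, read 0 -> (A,0)->write 1,move R,goto B. Now: state=B, head=1, tape[-1..2]=0100 (head:   ^)
Step 2: in state B at pos 1, read 0 -> (B,0)->write 1,move R,goto C. Now: state=C, head=2, tape[-1..3]=01100 (head:    ^)
Step 3: in state C at pos 2, read 0 -> (C,0)->write 1,move L,goto A. Now: state=A, head=1, tape[-1..3]=01110 (head:   ^)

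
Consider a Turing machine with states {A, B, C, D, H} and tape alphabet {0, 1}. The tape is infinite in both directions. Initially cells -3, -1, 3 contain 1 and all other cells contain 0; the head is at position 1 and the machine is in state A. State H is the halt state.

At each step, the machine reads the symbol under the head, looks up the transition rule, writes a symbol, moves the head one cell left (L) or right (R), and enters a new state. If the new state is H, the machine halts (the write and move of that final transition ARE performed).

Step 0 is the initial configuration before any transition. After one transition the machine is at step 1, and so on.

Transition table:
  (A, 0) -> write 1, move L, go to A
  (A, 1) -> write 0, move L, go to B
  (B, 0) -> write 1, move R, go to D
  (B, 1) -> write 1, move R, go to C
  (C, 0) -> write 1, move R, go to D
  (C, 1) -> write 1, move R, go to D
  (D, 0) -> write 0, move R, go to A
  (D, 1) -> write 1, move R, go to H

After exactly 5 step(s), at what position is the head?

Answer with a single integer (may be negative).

Step 1: in state A at pos 1, read 0 -> (A,0)->write 1,move L,goto A. Now: state=A, head=0, tape[-4..4]=010101010 (head:     ^)
Step 2: in state A at pos 0, read 0 -> (A,0)->write 1,move L,goto A. Now: state=A, head=-1, tape[-4..4]=010111010 (head:    ^)
Step 3: in state A at pos -1, read 1 -> (A,1)->write 0,move L,goto B. Now: state=B, head=-2, tape[-4..4]=010011010 (head:   ^)
Step 4: in state B at pos -2, read 0 -> (B,0)->write 1,move R,goto D. Now: state=D, head=-1, tape[-4..4]=011011010 (head:    ^)
Step 5: in state D at pos -1, read 0 -> (D,0)->write 0,move R,goto A. Now: state=A, head=0, tape[-4..4]=011011010 (head:     ^)

Answer: 0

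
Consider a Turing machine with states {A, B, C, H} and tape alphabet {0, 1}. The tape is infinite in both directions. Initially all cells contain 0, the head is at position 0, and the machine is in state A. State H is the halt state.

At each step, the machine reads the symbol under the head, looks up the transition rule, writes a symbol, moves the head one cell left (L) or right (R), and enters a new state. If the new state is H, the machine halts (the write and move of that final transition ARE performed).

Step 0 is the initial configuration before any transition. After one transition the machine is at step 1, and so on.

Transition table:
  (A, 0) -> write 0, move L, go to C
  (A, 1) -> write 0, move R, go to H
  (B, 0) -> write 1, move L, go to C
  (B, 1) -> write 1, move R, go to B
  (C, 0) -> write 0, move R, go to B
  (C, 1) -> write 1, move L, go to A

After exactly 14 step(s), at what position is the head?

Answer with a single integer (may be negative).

Step 1: in state A at pos 0, read 0 -> (A,0)->write 0,move L,goto C. Now: state=C, head=-1, tape[-2..1]=0000 (head:  ^)
Step 2: in state C at pos -1, read 0 -> (C,0)->write 0,move R,goto B. Now: state=B, head=0, tape[-2..1]=0000 (head:   ^)
Step 3: in state B at pos 0, read 0 -> (B,0)->write 1,move L,goto C. Now: state=C, head=-1, tape[-2..1]=0010 (head:  ^)
Step 4: in state C at pos -1, read 0 -> (C,0)->write 0,move R,goto B. Now: state=B, head=0, tape[-2..1]=0010 (head:   ^)
Step 5: in state B at pos 0, read 1 -> (B,1)->write 1,move R,goto B. Now: state=B, head=1, tape[-2..2]=00100 (head:    ^)
Step 6: in state B at pos 1, read 0 -> (B,0)->write 1,move L,goto C. Now: state=C, head=0, tape[-2..2]=00110 (head:   ^)
Step 7: in state C at pos 0, read 1 -> (C,1)->write 1,move L,goto A. Now: state=A, head=-1, tape[-2..2]=00110 (head:  ^)
Step 8: in state A at pos -1, read 0 -> (A,0)->write 0,move L,goto C. Now: state=C, head=-2, tape[-3..2]=000110 (head:  ^)
Step 9: in state C at pos -2, read 0 -> (C,0)->write 0,move R,goto B. Now: state=B, head=-1, tape[-3..2]=000110 (head:   ^)
Step 10: in state B at pos -1, read 0 -> (B,0)->write 1,move L,goto C. Now: state=C, head=-2, tape[-3..2]=001110 (head:  ^)
Step 11: in state C at pos -2, read 0 -> (C,0)->write 0,move R,goto B. Now: state=B, head=-1, tape[-3..2]=001110 (head:   ^)
Step 12: in state B at pos -1, read 1 -> (B,1)->write 1,move R,goto B. Now: state=B, head=0, tape[-3..2]=001110 (head:    ^)
Step 13: in state B at pos 0, read 1 -> (B,1)->write 1,move R,goto B. Now: state=B, head=1, tape[-3..2]=001110 (head:     ^)
Step 14: in state B at pos 1, read 1 -> (B,1)->write 1,move R,goto B. Now: state=B, head=2, tape[-3..3]=0011100 (head:      ^)

Answer: 2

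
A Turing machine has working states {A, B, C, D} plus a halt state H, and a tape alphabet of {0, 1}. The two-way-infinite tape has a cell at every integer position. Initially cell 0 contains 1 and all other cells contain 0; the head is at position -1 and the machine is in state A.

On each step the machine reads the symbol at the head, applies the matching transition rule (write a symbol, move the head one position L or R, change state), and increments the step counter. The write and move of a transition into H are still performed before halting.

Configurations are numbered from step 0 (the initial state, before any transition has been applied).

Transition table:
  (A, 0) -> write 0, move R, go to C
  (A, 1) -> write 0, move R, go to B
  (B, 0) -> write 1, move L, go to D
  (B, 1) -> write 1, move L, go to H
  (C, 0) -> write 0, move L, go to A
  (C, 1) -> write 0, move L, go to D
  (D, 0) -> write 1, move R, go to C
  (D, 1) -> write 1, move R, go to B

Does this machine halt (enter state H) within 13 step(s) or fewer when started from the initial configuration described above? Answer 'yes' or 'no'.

Step 1: in state A at pos -1, read 0 -> (A,0)->write 0,move R,goto C. Now: state=C, head=0, tape[-2..1]=0010 (head:   ^)
Step 2: in state C at pos 0, read 1 -> (C,1)->write 0,move L,goto D. Now: state=D, head=-1, tape[-2..1]=0000 (head:  ^)
Step 3: in state D at pos -1, read 0 -> (D,0)->write 1,move R,goto C. Now: state=C, head=0, tape[-2..1]=0100 (head:   ^)
Step 4: in state C at pos 0, read 0 -> (C,0)->write 0,move L,goto A. Now: state=A, head=-1, tape[-2..1]=0100 (head:  ^)
Step 5: in state A at pos -1, read 1 -> (A,1)->write 0,move R,goto B. Now: state=B, head=0, tape[-2..1]=0000 (head:   ^)
Step 6: in state B at pos 0, read 0 -> (B,0)->write 1,move L,goto D. Now: state=D, head=-1, tape[-2..1]=0010 (head:  ^)
Step 7: in state D at pos -1, read 0 -> (D,0)->write 1,move R,goto C. Now: state=C, head=0, tape[-2..1]=0110 (head:   ^)
Step 8: in state C at pos 0, read 1 -> (C,1)->write 0,move L,goto D. Now: state=D, head=-1, tape[-2..1]=0100 (head:  ^)
Step 9: in state D at pos -1, read 1 -> (D,1)->write 1,move R,goto B. Now: state=B, head=0, tape[-2..1]=0100 (head:   ^)
Step 10: in state B at pos 0, read 0 -> (B,0)->write 1,move L,goto D. Now: state=D, head=-1, tape[-2..1]=0110 (head:  ^)
Step 11: in state D at pos -1, read 1 -> (D,1)->write 1,move R,goto B. Now: state=B, head=0, tape[-2..1]=0110 (head:   ^)
Step 12: in state B at pos 0, read 1 -> (B,1)->write 1,move L,goto H. Now: state=H, head=-1, tape[-2..1]=0110 (head:  ^)
State H reached at step 12; 12 <= 13 -> yes

Answer: yes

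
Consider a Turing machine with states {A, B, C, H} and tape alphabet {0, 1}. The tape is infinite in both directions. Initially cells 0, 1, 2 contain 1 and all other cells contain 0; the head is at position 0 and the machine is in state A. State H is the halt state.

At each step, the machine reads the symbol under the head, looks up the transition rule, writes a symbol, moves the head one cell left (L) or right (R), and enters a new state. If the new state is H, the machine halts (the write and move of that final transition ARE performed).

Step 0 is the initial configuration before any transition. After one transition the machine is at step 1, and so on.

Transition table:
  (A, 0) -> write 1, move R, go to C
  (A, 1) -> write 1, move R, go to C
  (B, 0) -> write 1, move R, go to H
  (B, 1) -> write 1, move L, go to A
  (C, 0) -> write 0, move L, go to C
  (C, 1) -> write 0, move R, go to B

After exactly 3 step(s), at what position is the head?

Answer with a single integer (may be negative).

Answer: 1

Derivation:
Step 1: in state A at pos 0, read 1 -> (A,1)->write 1,move R,goto C. Now: state=C, head=1, tape[-1..3]=01110 (head:   ^)
Step 2: in state C at pos 1, read 1 -> (C,1)->write 0,move R,goto B. Now: state=B, head=2, tape[-1..3]=01010 (head:    ^)
Step 3: in state B at pos 2, read 1 -> (B,1)->write 1,move L,goto A. Now: state=A, head=1, tape[-1..3]=01010 (head:   ^)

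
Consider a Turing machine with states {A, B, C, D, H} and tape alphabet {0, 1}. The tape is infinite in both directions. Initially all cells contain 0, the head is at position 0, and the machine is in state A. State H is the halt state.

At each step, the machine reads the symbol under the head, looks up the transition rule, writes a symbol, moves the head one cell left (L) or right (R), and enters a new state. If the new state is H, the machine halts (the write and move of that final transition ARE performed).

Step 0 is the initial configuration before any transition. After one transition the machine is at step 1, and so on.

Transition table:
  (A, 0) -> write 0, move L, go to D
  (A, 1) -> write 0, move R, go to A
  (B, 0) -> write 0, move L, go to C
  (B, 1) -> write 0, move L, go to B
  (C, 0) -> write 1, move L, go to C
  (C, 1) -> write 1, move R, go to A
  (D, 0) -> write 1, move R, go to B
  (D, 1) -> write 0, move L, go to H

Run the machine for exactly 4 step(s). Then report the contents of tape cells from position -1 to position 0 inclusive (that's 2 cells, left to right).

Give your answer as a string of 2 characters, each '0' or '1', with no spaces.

Step 1: in state A at pos 0, read 0 -> (A,0)->write 0,move L,goto D. Now: state=D, head=-1, tape[-2..1]=0000 (head:  ^)
Step 2: in state D at pos -1, read 0 -> (D,0)->write 1,move R,goto B. Now: state=B, head=0, tape[-2..1]=0100 (head:   ^)
Step 3: in state B at pos 0, read 0 -> (B,0)->write 0,move L,goto C. Now: state=C, head=-1, tape[-2..1]=0100 (head:  ^)
Step 4: in state C at pos -1, read 1 -> (C,1)->write 1,move R,goto A. Now: state=A, head=0, tape[-2..1]=0100 (head:   ^)

Answer: 10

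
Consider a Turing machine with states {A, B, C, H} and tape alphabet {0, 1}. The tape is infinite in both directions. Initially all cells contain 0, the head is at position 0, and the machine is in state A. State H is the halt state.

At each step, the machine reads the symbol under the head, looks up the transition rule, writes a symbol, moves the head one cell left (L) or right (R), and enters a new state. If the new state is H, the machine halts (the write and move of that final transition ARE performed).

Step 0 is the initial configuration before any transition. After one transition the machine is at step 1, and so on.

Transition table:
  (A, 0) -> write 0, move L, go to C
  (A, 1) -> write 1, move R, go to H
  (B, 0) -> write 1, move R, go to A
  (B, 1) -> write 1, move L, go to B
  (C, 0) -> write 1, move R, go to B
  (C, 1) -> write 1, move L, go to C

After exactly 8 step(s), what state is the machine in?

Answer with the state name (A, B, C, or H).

Step 1: in state A at pos 0, read 0 -> (A,0)->write 0,move L,goto C. Now: state=C, head=-1, tape[-2..1]=0000 (head:  ^)
Step 2: in state C at pos -1, read 0 -> (C,0)->write 1,move R,goto B. Now: state=B, head=0, tape[-2..1]=0100 (head:   ^)
Step 3: in state B at pos 0, read 0 -> (B,0)->write 1,move R,goto A. Now: state=A, head=1, tape[-2..2]=01100 (head:    ^)
Step 4: in state A at pos 1, read 0 -> (A,0)->write 0,move L,goto C. Now: state=C, head=0, tape[-2..2]=01100 (head:   ^)
Step 5: in state C at pos 0, read 1 -> (C,1)->write 1,move L,goto C. Now: state=C, head=-1, tape[-2..2]=01100 (head:  ^)
Step 6: in state C at pos -1, read 1 -> (C,1)->write 1,move L,goto C. Now: state=C, head=-2, tape[-3..2]=001100 (head:  ^)
Step 7: in state C at pos -2, read 0 -> (C,0)->write 1,move R,goto B. Now: state=B, head=-1, tape[-3..2]=011100 (head:   ^)
Step 8: in state B at pos -1, read 1 -> (B,1)->write 1,move L,goto B. Now: state=B, head=-2, tape[-3..2]=011100 (head:  ^)

Answer: B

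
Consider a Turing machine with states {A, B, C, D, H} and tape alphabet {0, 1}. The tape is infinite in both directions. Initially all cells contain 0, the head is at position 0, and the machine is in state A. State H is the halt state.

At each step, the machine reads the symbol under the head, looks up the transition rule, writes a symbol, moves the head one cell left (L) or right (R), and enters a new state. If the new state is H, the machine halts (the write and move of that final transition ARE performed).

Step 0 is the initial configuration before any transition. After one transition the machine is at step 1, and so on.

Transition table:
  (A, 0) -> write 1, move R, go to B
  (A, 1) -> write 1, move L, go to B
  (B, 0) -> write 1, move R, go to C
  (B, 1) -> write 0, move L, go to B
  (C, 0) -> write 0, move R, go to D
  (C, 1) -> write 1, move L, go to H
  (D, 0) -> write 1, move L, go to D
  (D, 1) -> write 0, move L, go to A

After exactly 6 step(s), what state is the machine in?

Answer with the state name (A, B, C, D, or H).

Step 1: in state A at pos 0, read 0 -> (A,0)->write 1,move R,goto B. Now: state=B, head=1, tape[-1..2]=0100 (head:   ^)
Step 2: in state B at pos 1, read 0 -> (B,0)->write 1,move R,goto C. Now: state=C, head=2, tape[-1..3]=01100 (head:    ^)
Step 3: in state C at pos 2, read 0 -> (C,0)->write 0,move R,goto D. Now: state=D, head=3, tape[-1..4]=011000 (head:     ^)
Step 4: in state D at pos 3, read 0 -> (D,0)->write 1,move L,goto D. Now: state=D, head=2, tape[-1..4]=011010 (head:    ^)
Step 5: in state D at pos 2, read 0 -> (D,0)->write 1,move L,goto D. Now: state=D, head=1, tape[-1..4]=011110 (head:   ^)
Step 6: in state D at pos 1, read 1 -> (D,1)->write 0,move L,goto A. Now: state=A, head=0, tape[-1..4]=010110 (head:  ^)

Answer: A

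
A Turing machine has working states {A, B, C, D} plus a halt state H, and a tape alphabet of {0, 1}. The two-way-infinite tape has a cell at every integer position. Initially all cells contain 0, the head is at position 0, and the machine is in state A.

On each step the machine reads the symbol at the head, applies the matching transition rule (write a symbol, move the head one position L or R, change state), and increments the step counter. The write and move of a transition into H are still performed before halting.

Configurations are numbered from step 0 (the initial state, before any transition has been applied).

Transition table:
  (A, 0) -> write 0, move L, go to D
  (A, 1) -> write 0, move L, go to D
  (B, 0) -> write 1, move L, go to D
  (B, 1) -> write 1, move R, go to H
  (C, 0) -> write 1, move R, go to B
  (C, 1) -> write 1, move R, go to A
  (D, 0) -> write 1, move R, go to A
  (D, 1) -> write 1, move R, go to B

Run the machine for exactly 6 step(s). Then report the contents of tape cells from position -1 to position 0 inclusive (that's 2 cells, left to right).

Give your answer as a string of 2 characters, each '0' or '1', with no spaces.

Answer: 11

Derivation:
Step 1: in state A at pos 0, read 0 -> (A,0)->write 0,move L,goto D. Now: state=D, head=-1, tape[-2..1]=0000 (head:  ^)
Step 2: in state D at pos -1, read 0 -> (D,0)->write 1,move R,goto A. Now: state=A, head=0, tape[-2..1]=0100 (head:   ^)
Step 3: in state A at pos 0, read 0 -> (A,0)->write 0,move L,goto D. Now: state=D, head=-1, tape[-2..1]=0100 (head:  ^)
Step 4: in state D at pos -1, read 1 -> (D,1)->write 1,move R,goto B. Now: state=B, head=0, tape[-2..1]=0100 (head:   ^)
Step 5: in state B at pos 0, read 0 -> (B,0)->write 1,move L,goto D. Now: state=D, head=-1, tape[-2..1]=0110 (head:  ^)
Step 6: in state D at pos -1, read 1 -> (D,1)->write 1,move R,goto B. Now: state=B, head=0, tape[-2..1]=0110 (head:   ^)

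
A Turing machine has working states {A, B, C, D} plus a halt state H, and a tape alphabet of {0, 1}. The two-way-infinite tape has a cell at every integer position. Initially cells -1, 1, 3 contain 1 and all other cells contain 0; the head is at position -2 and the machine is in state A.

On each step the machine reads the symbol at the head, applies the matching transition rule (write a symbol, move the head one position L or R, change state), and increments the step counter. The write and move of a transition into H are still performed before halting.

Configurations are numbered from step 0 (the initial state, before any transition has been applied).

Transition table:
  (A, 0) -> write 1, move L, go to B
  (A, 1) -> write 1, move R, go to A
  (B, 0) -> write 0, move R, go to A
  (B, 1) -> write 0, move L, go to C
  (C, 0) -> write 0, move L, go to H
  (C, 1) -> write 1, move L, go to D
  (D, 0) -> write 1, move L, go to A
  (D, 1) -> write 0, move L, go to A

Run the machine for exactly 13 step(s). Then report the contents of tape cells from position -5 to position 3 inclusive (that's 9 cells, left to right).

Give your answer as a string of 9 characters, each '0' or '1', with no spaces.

Step 1: in state A at pos -2, read 0 -> (A,0)->write 1,move L,goto B. Now: state=B, head=-3, tape[-4..4]=001101010 (head:  ^)
Step 2: in state B at pos -3, read 0 -> (B,0)->write 0,move R,goto A. Now: state=A, head=-2, tape[-4..4]=001101010 (head:   ^)
Step 3: in state A at pos -2, read 1 -> (A,1)->write 1,move R,goto A. Now: state=A, head=-1, tape[-4..4]=001101010 (head:    ^)
Step 4: in state A at pos -1, read 1 -> (A,1)->write 1,move R,goto A. Now: state=A, head=0, tape[-4..4]=001101010 (head:     ^)
Step 5: in state A at pos 0, read 0 -> (A,0)->write 1,move L,goto B. Now: state=B, head=-1, tape[-4..4]=001111010 (head:    ^)
Step 6: in state B at pos -1, read 1 -> (B,1)->write 0,move L,goto C. Now: state=C, head=-2, tape[-4..4]=001011010 (head:   ^)
Step 7: in state C at pos -2, read 1 -> (C,1)->write 1,move L,goto D. Now: state=D, head=-3, tape[-4..4]=001011010 (head:  ^)
Step 8: in state D at pos -3, read 0 -> (D,0)->write 1,move L,goto A. Now: state=A, head=-4, tape[-5..4]=0011011010 (head:  ^)
Step 9: in state A at pos -4, read 0 -> (A,0)->write 1,move L,goto B. Now: state=B, head=-5, tape[-6..4]=00111011010 (head:  ^)
Step 10: in state B at pos -5, read 0 -> (B,0)->write 0,move R,goto A. Now: state=A, head=-4, tape[-6..4]=00111011010 (head:   ^)
Step 11: in state A at pos -4, read 1 -> (A,1)->write 1,move R,goto A. Now: state=A, head=-3, tape[-6..4]=00111011010 (head:    ^)
Step 12: in state A at pos -3, read 1 -> (A,1)->write 1,move R,goto A. Now: state=A, head=-2, tape[-6..4]=00111011010 (head:     ^)
Step 13: in state A at pos -2, read 1 -> (A,1)->write 1,move R,goto A. Now: state=A, head=-1, tape[-6..4]=00111011010 (head:      ^)

Answer: 011101101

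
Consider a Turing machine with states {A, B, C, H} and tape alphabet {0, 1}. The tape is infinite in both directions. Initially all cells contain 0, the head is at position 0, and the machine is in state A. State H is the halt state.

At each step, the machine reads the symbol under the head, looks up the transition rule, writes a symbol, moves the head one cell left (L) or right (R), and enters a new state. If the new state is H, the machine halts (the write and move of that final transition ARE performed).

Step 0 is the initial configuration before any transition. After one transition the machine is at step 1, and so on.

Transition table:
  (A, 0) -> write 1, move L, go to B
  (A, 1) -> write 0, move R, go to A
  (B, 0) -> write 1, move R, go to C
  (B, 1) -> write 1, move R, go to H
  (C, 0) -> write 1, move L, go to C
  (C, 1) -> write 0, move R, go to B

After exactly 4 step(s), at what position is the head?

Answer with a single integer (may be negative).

Step 1: in state A at pos 0, read 0 -> (A,0)->write 1,move L,goto B. Now: state=B, head=-1, tape[-2..1]=0010 (head:  ^)
Step 2: in state B at pos -1, read 0 -> (B,0)->write 1,move R,goto C. Now: state=C, head=0, tape[-2..1]=0110 (head:   ^)
Step 3: in state C at pos 0, read 1 -> (C,1)->write 0,move R,goto B. Now: state=B, head=1, tape[-2..2]=01000 (head:    ^)
Step 4: in state B at pos 1, read 0 -> (B,0)->write 1,move R,goto C. Now: state=C, head=2, tape[-2..3]=010100 (head:     ^)

Answer: 2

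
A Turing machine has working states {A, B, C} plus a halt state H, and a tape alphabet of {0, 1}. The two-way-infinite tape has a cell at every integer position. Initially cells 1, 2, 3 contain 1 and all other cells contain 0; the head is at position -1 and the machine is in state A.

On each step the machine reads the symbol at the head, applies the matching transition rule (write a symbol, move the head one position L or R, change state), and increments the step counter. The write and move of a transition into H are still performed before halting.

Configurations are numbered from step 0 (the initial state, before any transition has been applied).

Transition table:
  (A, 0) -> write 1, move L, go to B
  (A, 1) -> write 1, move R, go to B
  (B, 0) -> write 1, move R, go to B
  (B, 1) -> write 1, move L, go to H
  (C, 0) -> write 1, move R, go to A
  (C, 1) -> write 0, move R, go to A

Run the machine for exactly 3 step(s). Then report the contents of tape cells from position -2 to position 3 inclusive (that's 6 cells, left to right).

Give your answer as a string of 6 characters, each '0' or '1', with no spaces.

Answer: 110111

Derivation:
Step 1: in state A at pos -1, read 0 -> (A,0)->write 1,move L,goto B. Now: state=B, head=-2, tape[-3..4]=00101110 (head:  ^)
Step 2: in state B at pos -2, read 0 -> (B,0)->write 1,move R,goto B. Now: state=B, head=-1, tape[-3..4]=01101110 (head:   ^)
Step 3: in state B at pos -1, read 1 -> (B,1)->write 1,move L,goto H. Now: state=H, head=-2, tape[-3..4]=01101110 (head:  ^)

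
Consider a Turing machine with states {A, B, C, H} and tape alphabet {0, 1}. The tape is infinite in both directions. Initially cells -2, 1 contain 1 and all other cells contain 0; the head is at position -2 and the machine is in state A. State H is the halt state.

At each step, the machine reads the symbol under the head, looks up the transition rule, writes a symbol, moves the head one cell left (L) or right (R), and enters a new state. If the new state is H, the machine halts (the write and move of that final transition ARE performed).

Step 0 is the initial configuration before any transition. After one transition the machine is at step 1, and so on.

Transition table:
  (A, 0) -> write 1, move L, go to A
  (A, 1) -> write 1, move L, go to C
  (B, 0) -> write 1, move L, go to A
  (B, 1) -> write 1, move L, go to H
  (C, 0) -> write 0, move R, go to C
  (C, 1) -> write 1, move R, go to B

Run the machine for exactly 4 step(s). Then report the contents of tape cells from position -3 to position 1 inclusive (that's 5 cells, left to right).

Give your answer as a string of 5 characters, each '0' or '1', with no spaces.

Answer: 01101

Derivation:
Step 1: in state A at pos -2, read 1 -> (A,1)->write 1,move L,goto C. Now: state=C, head=-3, tape[-4..2]=0010010 (head:  ^)
Step 2: in state C at pos -3, read 0 -> (C,0)->write 0,move R,goto C. Now: state=C, head=-2, tape[-4..2]=0010010 (head:   ^)
Step 3: in state C at pos -2, read 1 -> (C,1)->write 1,move R,goto B. Now: state=B, head=-1, tape[-4..2]=0010010 (head:    ^)
Step 4: in state B at pos -1, read 0 -> (B,0)->write 1,move L,goto A. Now: state=A, head=-2, tape[-4..2]=0011010 (head:   ^)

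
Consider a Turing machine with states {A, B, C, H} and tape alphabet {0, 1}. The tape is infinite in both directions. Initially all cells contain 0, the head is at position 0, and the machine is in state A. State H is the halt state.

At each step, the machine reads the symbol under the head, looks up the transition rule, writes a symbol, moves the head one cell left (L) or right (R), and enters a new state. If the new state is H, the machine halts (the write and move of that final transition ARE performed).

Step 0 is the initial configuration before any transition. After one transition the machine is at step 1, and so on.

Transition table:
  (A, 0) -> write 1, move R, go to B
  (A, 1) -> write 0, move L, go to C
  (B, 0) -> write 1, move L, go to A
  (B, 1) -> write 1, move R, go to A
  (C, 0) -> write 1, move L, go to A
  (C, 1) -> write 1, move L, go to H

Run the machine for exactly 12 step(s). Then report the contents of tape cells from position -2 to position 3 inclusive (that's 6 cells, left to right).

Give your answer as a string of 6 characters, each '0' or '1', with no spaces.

Step 1: in state A at pos 0, read 0 -> (A,0)->write 1,move R,goto B. Now: state=B, head=1, tape[-1..2]=0100 (head:   ^)
Step 2: in state B at pos 1, read 0 -> (B,0)->write 1,move L,goto A. Now: state=A, head=0, tape[-1..2]=0110 (head:  ^)
Step 3: in state A at pos 0, read 1 -> (A,1)->write 0,move L,goto C. Now: state=C, head=-1, tape[-2..2]=00010 (head:  ^)
Step 4: in state C at pos -1, read 0 -> (C,0)->write 1,move L,goto A. Now: state=A, head=-2, tape[-3..2]=001010 (head:  ^)
Step 5: in state A at pos -2, read 0 -> (A,0)->write 1,move R,goto B. Now: state=B, head=-1, tape[-3..2]=011010 (head:   ^)
Step 6: in state B at pos -1, read 1 -> (B,1)->write 1,move R,goto A. Now: state=A, head=0, tape[-3..2]=011010 (head:    ^)
Step 7: in state A at pos 0, read 0 -> (A,0)->write 1,move R,goto B. Now: state=B, head=1, tape[-3..2]=011110 (head:     ^)
Step 8: in state B at pos 1, read 1 -> (B,1)->write 1,move R,goto A. Now: state=A, head=2, tape[-3..3]=0111100 (head:      ^)
Step 9: in state A at pos 2, read 0 -> (A,0)->write 1,move R,goto B. Now: state=B, head=3, tape[-3..4]=01111100 (head:       ^)
Step 10: in state B at pos 3, read 0 -> (B,0)->write 1,move L,goto A. Now: state=A, head=2, tape[-3..4]=01111110 (head:      ^)
Step 11: in state A at pos 2, read 1 -> (A,1)->write 0,move L,goto C. Now: state=C, head=1, tape[-3..4]=01111010 (head:     ^)
Step 12: in state C at pos 1, read 1 -> (C,1)->write 1,move L,goto H. Now: state=H, head=0, tape[-3..4]=01111010 (head:    ^)

Answer: 111101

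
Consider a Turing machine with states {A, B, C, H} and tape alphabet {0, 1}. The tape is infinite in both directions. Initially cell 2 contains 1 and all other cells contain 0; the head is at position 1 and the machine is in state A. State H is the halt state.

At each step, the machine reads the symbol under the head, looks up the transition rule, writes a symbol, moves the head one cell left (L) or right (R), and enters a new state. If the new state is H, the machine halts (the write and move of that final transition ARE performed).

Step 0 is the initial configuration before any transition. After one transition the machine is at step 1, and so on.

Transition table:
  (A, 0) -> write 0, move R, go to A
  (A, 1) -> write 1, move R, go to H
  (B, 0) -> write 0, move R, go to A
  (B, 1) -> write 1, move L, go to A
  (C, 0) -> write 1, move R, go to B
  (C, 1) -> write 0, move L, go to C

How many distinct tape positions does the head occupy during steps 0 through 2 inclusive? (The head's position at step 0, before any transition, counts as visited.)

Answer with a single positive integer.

Step 1: in state A at pos 1, read 0 -> (A,0)->write 0,move R,goto A. Now: state=A, head=2, tape[0..3]=0010 (head:   ^)
Step 2: in state A at pos 2, read 1 -> (A,1)->write 1,move R,goto H. Now: state=H, head=3, tape[0..4]=00100 (head:    ^)
Head positions at steps 0..2: starting at 1, distinct positions visited = {1, 2, 3} -> 3 position(s)

Answer: 3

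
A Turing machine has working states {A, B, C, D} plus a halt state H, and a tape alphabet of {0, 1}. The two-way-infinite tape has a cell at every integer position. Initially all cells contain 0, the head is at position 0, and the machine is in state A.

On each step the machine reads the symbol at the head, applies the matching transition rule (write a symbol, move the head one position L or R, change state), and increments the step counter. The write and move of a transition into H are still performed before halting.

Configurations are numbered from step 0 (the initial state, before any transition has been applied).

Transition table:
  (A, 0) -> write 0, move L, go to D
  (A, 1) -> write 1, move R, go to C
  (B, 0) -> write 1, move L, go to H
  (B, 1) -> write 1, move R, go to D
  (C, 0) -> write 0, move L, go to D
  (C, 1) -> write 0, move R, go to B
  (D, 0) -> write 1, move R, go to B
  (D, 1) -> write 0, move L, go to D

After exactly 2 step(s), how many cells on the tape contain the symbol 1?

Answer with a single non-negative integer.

Step 1: in state A at pos 0, read 0 -> (A,0)->write 0,move L,goto D. Now: state=D, head=-1, tape[-2..1]=0000 (head:  ^)
Step 2: in state D at pos -1, read 0 -> (D,0)->write 1,move R,goto B. Now: state=B, head=0, tape[-2..1]=0100 (head:   ^)
Cells containing 1 after step 2: {-1} -> 1 cell(s)

Answer: 1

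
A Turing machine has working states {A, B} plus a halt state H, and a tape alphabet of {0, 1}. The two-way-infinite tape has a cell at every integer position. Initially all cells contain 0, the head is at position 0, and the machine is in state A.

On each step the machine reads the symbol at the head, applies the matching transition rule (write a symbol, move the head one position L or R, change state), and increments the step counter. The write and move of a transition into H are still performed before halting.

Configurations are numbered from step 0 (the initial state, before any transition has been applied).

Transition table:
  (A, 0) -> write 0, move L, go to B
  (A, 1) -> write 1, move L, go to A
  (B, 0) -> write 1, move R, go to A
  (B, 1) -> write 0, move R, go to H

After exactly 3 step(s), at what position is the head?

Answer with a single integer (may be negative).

Answer: -1

Derivation:
Step 1: in state A at pos 0, read 0 -> (A,0)->write 0,move L,goto B. Now: state=B, head=-1, tape[-2..1]=0000 (head:  ^)
Step 2: in state B at pos -1, read 0 -> (B,0)->write 1,move R,goto A. Now: state=A, head=0, tape[-2..1]=0100 (head:   ^)
Step 3: in state A at pos 0, read 0 -> (A,0)->write 0,move L,goto B. Now: state=B, head=-1, tape[-2..1]=0100 (head:  ^)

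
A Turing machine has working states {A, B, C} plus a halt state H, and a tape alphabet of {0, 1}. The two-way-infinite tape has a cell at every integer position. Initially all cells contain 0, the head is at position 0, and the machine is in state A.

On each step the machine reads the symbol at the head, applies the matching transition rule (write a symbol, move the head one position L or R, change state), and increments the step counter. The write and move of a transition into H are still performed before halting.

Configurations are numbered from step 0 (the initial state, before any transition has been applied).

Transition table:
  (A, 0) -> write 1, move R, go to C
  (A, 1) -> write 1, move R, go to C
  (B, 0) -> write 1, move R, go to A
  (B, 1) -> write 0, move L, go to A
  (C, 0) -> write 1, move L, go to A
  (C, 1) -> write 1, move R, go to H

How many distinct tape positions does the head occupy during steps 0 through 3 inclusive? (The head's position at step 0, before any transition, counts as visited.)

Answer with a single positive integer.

Answer: 2

Derivation:
Step 1: in state A at pos 0, read 0 -> (A,0)->write 1,move R,goto C. Now: state=C, head=1, tape[-1..2]=0100 (head:   ^)
Step 2: in state C at pos 1, read 0 -> (C,0)->write 1,move L,goto A. Now: state=A, head=0, tape[-1..2]=0110 (head:  ^)
Step 3: in state A at pos 0, read 1 -> (A,1)->write 1,move R,goto C. Now: state=C, head=1, tape[-1..2]=0110 (head:   ^)
Head positions at steps 0..3: starting at 0, distinct positions visited = {0, 1} -> 2 position(s)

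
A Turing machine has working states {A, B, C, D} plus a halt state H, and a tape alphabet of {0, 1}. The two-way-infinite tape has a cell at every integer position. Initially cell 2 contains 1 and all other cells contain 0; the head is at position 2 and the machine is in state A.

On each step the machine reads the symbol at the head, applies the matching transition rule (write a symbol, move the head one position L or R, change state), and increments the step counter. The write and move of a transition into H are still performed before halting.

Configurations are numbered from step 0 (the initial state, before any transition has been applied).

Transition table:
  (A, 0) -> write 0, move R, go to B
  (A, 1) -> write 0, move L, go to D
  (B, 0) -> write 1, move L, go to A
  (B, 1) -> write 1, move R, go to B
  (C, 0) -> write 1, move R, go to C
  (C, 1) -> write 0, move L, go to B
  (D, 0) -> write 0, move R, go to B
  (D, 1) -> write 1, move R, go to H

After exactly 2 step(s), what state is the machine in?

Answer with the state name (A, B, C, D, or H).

Step 1: in state A at pos 2, read 1 -> (A,1)->write 0,move L,goto D. Now: state=D, head=1, tape[0..3]=0000 (head:  ^)
Step 2: in state D at pos 1, read 0 -> (D,0)->write 0,move R,goto B. Now: state=B, head=2, tape[0..3]=0000 (head:   ^)

Answer: B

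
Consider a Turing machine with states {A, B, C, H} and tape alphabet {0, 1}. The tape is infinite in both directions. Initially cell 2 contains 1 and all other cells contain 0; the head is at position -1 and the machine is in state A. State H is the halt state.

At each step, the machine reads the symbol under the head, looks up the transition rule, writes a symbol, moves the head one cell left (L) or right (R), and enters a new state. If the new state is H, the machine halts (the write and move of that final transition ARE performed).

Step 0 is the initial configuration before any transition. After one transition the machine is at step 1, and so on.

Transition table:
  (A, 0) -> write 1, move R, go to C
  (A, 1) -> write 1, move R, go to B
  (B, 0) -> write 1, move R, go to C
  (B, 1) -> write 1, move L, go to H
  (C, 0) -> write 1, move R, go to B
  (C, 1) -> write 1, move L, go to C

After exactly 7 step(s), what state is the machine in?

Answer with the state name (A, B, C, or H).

Step 1: in state A at pos -1, read 0 -> (A,0)->write 1,move R,goto C. Now: state=C, head=0, tape[-2..3]=010010 (head:   ^)
Step 2: in state C at pos 0, read 0 -> (C,0)->write 1,move R,goto B. Now: state=B, head=1, tape[-2..3]=011010 (head:    ^)
Step 3: in state B at pos 1, read 0 -> (B,0)->write 1,move R,goto C. Now: state=C, head=2, tape[-2..3]=011110 (head:     ^)
Step 4: in state C at pos 2, read 1 -> (C,1)->write 1,move L,goto C. Now: state=C, head=1, tape[-2..3]=011110 (head:    ^)
Step 5: in state C at pos 1, read 1 -> (C,1)->write 1,move L,goto C. Now: state=C, head=0, tape[-2..3]=011110 (head:   ^)
Step 6: in state C at pos 0, read 1 -> (C,1)->write 1,move L,goto C. Now: state=C, head=-1, tape[-2..3]=011110 (head:  ^)
Step 7: in state C at pos -1, read 1 -> (C,1)->write 1,move L,goto C. Now: state=C, head=-2, tape[-3..3]=0011110 (head:  ^)

Answer: C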